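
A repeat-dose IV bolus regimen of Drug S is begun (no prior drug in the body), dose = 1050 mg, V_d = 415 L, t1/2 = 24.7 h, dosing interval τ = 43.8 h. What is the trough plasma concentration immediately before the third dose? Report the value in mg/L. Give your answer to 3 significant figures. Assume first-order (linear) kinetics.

C₀ per dose = Dose / Vd = 1050 / 415 = 2.530 mg/L
k = ln2 / t½ = 0.693147 / 24.7 = 0.02806 h⁻¹
Fraction remaining after one interval: r = e^(−kτ) = e^(−0.02806 × 43.8) = 0.2926
Before dose 3, 2 doses have been given (aged 1τ, 2τ).
C_trough = C₀ × (r + r²) = 2.530 × (0.2926 + 0.08561) = 0.9569 mg/L

0.957 mg/L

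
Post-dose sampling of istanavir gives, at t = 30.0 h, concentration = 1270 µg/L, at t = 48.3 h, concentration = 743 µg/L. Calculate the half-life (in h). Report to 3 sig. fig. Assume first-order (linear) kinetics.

k = ln(C₁/C₂) / (t₂ − t₁) = ln(1270/743) / (48.3 − 30.0)
  = 0.5361 / 18.30 = 0.02930 h⁻¹
t½ = ln2 / k = 0.693147 / 0.02930 = 23.66 h

23.7 h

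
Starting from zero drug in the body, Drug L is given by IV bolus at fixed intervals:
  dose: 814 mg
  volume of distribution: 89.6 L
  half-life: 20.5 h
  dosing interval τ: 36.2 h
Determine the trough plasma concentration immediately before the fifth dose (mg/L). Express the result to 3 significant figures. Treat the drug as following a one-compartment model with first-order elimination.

C₀ per dose = Dose / Vd = 814 / 89.6 = 9.085 mg/L
k = ln2 / t½ = 0.693147 / 20.5 = 0.03381 h⁻¹
Fraction remaining after one interval: r = e^(−kτ) = e^(−0.03381 × 36.2) = 0.2941
Before dose 5, 4 doses have been given (aged 1τ, 2τ, 3τ, 4τ).
C_trough = C₀ × (r + r² + … + r^4) = C₀ × r(1−r^4)/(1−r)
        = 9.085 × 0.2941 × (1 − 0.007481) / (1 − 0.2941) = 3.757 mg/L

3.76 mg/L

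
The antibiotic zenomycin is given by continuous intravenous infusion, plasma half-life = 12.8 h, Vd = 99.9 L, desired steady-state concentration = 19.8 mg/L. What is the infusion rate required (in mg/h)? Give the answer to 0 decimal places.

k = ln2 / t½ = 0.693147 / 12.8 = 0.05415 h⁻¹
CL = k × Vd = 0.05415 × 99.9 = 5.410 L/h
At steady state, infusion rate R₀ = Css × CL = 19.8 × 5.410 = 107.1 mg/h

107 mg/h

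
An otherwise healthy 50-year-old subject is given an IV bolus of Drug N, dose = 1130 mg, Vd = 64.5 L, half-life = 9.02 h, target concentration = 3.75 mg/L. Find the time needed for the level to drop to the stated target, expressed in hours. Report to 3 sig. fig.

C₀ = Dose / Vd = 1130 / 64.5 = 17.52 mg/L
k = ln2 / t½ = 0.693147 / 9.02 = 0.07685 h⁻¹
t = ln(C₀ / C) / k = ln(17.52 / 3.75) / 0.07685
  = ln(4.672) / 0.07685 = 1.542 / 0.07685 = 20.07 h

20.1 h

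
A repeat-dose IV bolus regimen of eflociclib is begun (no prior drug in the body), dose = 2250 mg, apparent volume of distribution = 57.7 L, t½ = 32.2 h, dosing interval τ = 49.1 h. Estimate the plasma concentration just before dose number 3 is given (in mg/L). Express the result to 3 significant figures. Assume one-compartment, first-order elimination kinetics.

18.3 mg/L

C₀ per dose = Dose / Vd = 2250 / 57.7 = 38.99 mg/L
k = ln2 / t½ = 0.693147 / 32.2 = 0.02153 h⁻¹
Fraction remaining after one interval: r = e^(−kτ) = e^(−0.02153 × 49.1) = 0.3475
Before dose 3, 2 doses have been given (aged 1τ, 2τ).
C_trough = C₀ × (r + r²) = 38.99 × (0.3475 + 0.1208) = 18.26 mg/L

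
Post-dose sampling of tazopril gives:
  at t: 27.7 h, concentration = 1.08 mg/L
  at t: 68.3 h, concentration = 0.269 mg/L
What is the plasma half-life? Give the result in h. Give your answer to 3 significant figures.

k = ln(C₁/C₂) / (t₂ − t₁) = ln(1.08/0.269) / (68.3 − 27.7)
  = 1.390 / 40.60 = 0.03424 h⁻¹
t½ = ln2 / k = 0.693147 / 0.03424 = 20.24 h

20.2 h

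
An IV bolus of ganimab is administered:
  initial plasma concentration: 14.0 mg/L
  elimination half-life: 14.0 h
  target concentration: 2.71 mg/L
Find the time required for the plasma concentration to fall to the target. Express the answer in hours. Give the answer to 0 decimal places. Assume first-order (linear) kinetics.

33 h

k = ln2 / t½ = 0.693147 / 14.0 = 0.04951 h⁻¹
t = ln(C₀ / C) / k = ln(14.00 / 2.71) / 0.04951
  = ln(5.166) / 0.04951 = 1.642 / 0.04951 = 33.17 h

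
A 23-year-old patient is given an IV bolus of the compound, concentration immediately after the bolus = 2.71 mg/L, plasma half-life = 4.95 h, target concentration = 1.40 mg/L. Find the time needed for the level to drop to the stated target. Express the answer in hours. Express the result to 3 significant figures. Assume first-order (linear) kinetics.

4.72 h

k = ln2 / t½ = 0.693147 / 4.95 = 0.1400 h⁻¹
t = ln(C₀ / C) / k = ln(2.710 / 1.40) / 0.1400
  = ln(1.936) / 0.1400 = 0.6606 / 0.1400 = 4.719 h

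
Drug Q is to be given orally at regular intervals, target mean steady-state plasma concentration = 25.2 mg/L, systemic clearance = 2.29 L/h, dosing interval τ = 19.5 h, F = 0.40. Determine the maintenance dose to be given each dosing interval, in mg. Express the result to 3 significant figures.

2810 mg

At steady state, F × (Dose/τ) = Css × CL.
Dose = Css × CL × τ / F = 25.2 × 2.290 × 19.5 / 0.40 = 2813 mg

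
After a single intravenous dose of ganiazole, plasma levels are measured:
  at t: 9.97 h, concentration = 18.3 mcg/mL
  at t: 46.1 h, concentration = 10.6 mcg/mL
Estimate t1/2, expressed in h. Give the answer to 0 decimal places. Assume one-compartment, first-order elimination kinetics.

46 h

k = ln(C₁/C₂) / (t₂ − t₁) = ln(18.3/10.6) / (46.1 − 9.97)
  = 0.5460 / 36.13 = 0.01511 h⁻¹
t½ = ln2 / k = 0.693147 / 0.01511 = 45.87 h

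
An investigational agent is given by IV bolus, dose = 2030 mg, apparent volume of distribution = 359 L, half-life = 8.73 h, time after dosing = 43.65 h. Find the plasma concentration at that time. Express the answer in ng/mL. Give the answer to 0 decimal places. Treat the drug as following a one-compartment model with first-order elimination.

C₀ = Dose / Vd = 2030 / 359 = 5.655 mg/L
k = ln2 / t½ = 0.693147 / 8.73 = 0.07940 h⁻¹
t / t½ = 43.65 / 8.73 = 5 half-lives
C = C₀ × (1/2)^5 = 5.655 × 0.03125 = 0.1767 mg/L
Convert: 0.1767 mg/L × 1000 = 176.7 ng/mL

177 ng/mL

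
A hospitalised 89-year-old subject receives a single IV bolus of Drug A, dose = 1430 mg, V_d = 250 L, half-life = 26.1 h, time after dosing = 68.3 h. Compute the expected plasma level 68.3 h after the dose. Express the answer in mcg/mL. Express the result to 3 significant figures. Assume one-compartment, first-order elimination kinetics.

0.932 mcg/mL

C₀ = Dose / Vd = 1430 / 250 = 5.720 mg/L
k = ln2 / t½ = 0.693147 / 26.1 = 0.02656 h⁻¹
C = C₀ · e^(−k·t) = 5.720 × e^(−0.02656 × 68.3)
  = 5.720 × 0.1630 = 0.9324 mg/L
(0.9324 mg/L = 0.9324 mcg/mL)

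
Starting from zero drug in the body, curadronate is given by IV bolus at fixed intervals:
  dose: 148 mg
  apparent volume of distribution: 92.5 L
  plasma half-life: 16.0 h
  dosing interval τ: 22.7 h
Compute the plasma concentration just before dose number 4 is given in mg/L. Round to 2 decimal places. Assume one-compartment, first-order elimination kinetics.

0.91 mg/L

C₀ per dose = Dose / Vd = 148 / 92.5 = 1.600 mg/L
k = ln2 / t½ = 0.693147 / 16.0 = 0.04332 h⁻¹
Fraction remaining after one interval: r = e^(−kτ) = e^(−0.04332 × 22.7) = 0.3741
Before dose 4, 3 doses have been given (aged 1τ, 2τ, 3τ).
C_trough = C₀ × (r + r² + … + r^3) = C₀ × r(1−r^3)/(1−r)
        = 1.600 × 0.3741 × (1 − 0.05236) / (1 − 0.3741) = 0.9062 mg/L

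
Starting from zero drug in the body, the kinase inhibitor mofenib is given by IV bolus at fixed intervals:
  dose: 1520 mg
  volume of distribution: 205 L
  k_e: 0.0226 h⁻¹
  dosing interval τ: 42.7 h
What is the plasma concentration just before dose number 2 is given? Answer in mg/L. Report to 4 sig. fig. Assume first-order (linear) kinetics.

C₀ per dose = Dose / Vd = 1520 / 205 = 7.415 mg/L
Fraction remaining after one interval: r = e^(−kτ) = e^(−0.02260 × 42.7) = 0.3810
Before dose 2, 1 dose has been given (aged 1τ).
C_trough = C₀ × r = 7.415 × 0.3810 = 2.825 mg/L

2.825 mg/L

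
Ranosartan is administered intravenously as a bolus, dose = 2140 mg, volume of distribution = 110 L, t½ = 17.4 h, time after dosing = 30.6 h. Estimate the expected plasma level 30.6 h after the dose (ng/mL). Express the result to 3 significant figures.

5750 ng/mL

C₀ = Dose / Vd = 2140 / 110 = 19.45 mg/L
k = ln2 / t½ = 0.693147 / 17.4 = 0.03984 h⁻¹
C = C₀ · e^(−k·t) = 19.45 × e^(−0.03984 × 30.6)
  = 19.45 × 0.2955 = 5.747 mg/L
Convert: 5.747 mg/L × 1000 = 5747 ng/mL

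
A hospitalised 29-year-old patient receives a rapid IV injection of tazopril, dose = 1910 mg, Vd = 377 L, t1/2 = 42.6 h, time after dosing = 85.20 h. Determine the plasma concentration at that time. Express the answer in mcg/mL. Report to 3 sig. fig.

C₀ = Dose / Vd = 1910 / 377 = 5.066 mg/L
k = ln2 / t½ = 0.693147 / 42.6 = 0.01627 h⁻¹
t / t½ = 85.20 / 42.6 = 2 half-lives
C = C₀ × (1/2)^2 = 5.066 × 0.2500 = 1.267 mg/L
(1.267 mg/L = 1.267 mcg/mL)

1.27 mcg/mL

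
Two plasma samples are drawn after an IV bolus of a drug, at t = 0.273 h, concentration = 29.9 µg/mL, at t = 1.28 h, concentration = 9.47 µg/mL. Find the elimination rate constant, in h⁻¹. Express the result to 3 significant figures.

1.14 h⁻¹

k = ln(C₁/C₂) / (t₂ − t₁) = ln(29.9/9.47) / (1.28 − 0.273)
  = 1.150 / 1.007 = 1.142 h⁻¹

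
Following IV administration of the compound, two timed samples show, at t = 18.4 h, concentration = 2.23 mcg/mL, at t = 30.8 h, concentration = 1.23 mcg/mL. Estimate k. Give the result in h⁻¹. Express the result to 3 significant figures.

k = ln(C₁/C₂) / (t₂ − t₁) = ln(2.23/1.23) / (30.8 − 18.4)
  = 0.5950 / 12.40 = 0.04798 h⁻¹

0.0480 h⁻¹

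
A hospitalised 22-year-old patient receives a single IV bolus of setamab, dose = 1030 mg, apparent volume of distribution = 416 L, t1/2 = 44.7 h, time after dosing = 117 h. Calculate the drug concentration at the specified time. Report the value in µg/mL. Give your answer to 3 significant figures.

C₀ = Dose / Vd = 1030 / 416 = 2.476 mg/L
k = ln2 / t½ = 0.693147 / 44.7 = 0.01551 h⁻¹
C = C₀ · e^(−k·t) = 2.476 × e^(−0.01551 × 117)
  = 2.476 × 0.1629 = 0.4033 mg/L
(0.4033 mg/L = 0.4033 µg/mL)

0.403 µg/mL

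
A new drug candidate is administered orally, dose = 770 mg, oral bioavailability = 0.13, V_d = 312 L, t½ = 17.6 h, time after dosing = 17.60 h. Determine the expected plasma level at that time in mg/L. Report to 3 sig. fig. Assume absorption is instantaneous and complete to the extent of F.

0.160 mg/L

Amount reaching circulation = F × Dose = 0.13 × 770.0 = 100.1 mg
C₀ = F·Dose / Vd = 100.1 / 312 = 0.3208 mg/L
k = ln2 / t½ = 0.693147 / 17.6 = 0.03938 h⁻¹
t / t½ = 17.60 / 17.6 = 1 half-lives
C = C₀ × (1/2)^1 = 0.3208 × 0.5000 = 0.1604 mg/L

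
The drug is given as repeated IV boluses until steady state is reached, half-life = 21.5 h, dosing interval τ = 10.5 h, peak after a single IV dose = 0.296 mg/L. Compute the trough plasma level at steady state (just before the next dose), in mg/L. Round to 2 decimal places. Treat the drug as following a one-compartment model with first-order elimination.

k = ln2 / t½ = 0.693147 / 21.5 = 0.03224 h⁻¹
e^(−kτ) = e^(−0.03224 × 10.5) = 0.7128
Accumulation ratio R = 1 / (1 − e^(−kτ)) = 1 / (1 − 0.7128) = 3.482
Steady-state trough = C₀ × R × e^(−kτ) = 0.296 × 3.482 × 0.7128 = 0.7347 mg/L

0.73 mg/L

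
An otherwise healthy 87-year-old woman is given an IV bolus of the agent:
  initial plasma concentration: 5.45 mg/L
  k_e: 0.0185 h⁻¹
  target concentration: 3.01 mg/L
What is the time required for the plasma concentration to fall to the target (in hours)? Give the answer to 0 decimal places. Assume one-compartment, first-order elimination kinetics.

t = ln(C₀ / C) / k = ln(5.450 / 3.01) / 0.01850
  = ln(1.811) / 0.01850 = 0.5939 / 0.01850 = 32.10 h

32 h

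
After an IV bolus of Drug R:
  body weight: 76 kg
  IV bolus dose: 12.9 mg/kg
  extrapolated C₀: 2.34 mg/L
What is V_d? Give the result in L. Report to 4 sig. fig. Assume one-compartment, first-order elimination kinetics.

419.0 L

Dose = 12.9 × 76 = 980.4 mg
Vd = Dose / C₀ = 980.4 / 2.34 = 419.0 L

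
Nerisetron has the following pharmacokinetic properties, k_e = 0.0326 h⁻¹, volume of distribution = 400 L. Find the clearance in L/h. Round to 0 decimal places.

13 L/h

CL = k × Vd = 0.0326 × 400 = 13.04 L/h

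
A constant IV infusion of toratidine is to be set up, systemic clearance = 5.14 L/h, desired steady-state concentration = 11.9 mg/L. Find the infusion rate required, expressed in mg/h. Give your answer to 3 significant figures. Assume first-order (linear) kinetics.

At steady state, infusion rate R₀ = Css × CL = 11.9 × 5.140 = 61.17 mg/h

61.2 mg/h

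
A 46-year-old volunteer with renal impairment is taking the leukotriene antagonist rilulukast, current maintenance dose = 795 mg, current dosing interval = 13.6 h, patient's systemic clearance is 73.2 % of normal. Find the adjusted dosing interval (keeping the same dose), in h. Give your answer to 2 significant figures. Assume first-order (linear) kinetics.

To keep the same average steady-state level, dosing rate must scale with clearance.
CL ratio = 73.2 / 100 = 0.7320
New interval (same dose) = 13.6 / 0.7320 = 18.58 h

19 h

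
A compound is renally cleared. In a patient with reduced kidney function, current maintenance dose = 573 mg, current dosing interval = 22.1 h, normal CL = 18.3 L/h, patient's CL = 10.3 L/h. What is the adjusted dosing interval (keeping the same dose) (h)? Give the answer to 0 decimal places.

To keep the same average steady-state level, dosing rate must scale with clearance.
CL ratio = 10.3 / 18.3 = 0.5628
New interval (same dose) = 22.1 / 0.5628 = 39.27 h

39 h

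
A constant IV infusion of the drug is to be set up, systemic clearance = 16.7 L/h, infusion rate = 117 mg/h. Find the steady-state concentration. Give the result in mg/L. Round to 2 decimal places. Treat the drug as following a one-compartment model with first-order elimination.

At steady state Css = R₀ / CL = 117 / 16.70 = 7.006 mg/L

7.01 mg/L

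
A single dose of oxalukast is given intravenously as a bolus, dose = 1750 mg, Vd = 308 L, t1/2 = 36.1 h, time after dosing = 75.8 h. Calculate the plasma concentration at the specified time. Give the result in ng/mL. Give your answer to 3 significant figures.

C₀ = Dose / Vd = 1750 / 308 = 5.682 mg/L
k = ln2 / t½ = 0.693147 / 36.1 = 0.01920 h⁻¹
C = C₀ · e^(−k·t) = 5.682 × e^(−0.01920 × 75.8)
  = 5.682 × 0.2333 = 1.326 mg/L
Convert: 1.326 mg/L × 1000 = 1326 ng/mL

1330 ng/mL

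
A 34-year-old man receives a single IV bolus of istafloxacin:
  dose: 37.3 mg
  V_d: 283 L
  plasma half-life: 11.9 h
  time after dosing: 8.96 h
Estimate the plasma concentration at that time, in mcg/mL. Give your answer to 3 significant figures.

0.0782 mcg/mL

C₀ = Dose / Vd = 37.30 / 283 = 0.1318 mg/L
k = ln2 / t½ = 0.693147 / 11.9 = 0.05825 h⁻¹
C = C₀ · e^(−k·t) = 0.1318 × e^(−0.05825 × 8.96)
  = 0.1318 × 0.5934 = 0.07821 mg/L
(0.07821 mg/L = 0.07821 mcg/mL)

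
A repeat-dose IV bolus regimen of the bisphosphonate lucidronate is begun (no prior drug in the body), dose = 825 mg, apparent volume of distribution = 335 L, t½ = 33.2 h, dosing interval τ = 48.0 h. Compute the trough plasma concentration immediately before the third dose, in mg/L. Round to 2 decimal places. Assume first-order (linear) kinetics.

C₀ per dose = Dose / Vd = 825 / 335 = 2.463 mg/L
k = ln2 / t½ = 0.693147 / 33.2 = 0.02088 h⁻¹
Fraction remaining after one interval: r = e^(−kτ) = e^(−0.02088 × 48.0) = 0.3671
Before dose 3, 2 doses have been given (aged 1τ, 2τ).
C_trough = C₀ × (r + r²) = 2.463 × (0.3671 + 0.1348) = 1.236 mg/L

1.24 mg/L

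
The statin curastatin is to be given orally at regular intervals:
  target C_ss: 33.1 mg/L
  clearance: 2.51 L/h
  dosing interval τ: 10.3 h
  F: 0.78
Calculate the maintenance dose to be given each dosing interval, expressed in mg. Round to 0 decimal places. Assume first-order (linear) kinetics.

1097 mg

At steady state, F × (Dose/τ) = Css × CL.
Dose = Css × CL × τ / F = 33.1 × 2.510 × 10.3 / 0.78 = 1097 mg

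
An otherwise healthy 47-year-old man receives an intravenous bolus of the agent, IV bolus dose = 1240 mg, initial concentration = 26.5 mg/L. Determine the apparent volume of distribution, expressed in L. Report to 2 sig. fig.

47 L

Vd = Dose / C₀ = 1240 / 26.5 = 46.79 L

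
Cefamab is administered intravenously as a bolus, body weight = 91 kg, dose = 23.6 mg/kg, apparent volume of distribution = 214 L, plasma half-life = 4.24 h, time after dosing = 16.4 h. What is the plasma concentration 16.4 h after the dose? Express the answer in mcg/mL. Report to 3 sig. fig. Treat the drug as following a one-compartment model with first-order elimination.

Total dose = 23.6 × 91 = 2148 mg
C₀ = Dose / Vd = 2148 / 214 = 10.04 mg/L
k = ln2 / t½ = 0.693147 / 4.24 = 0.1635 h⁻¹
C = C₀ · e^(−k·t) = 10.04 × e^(−0.1635 × 16.4)
  = 10.04 × 0.06847 = 0.6874 mg/L
(0.6874 mg/L = 0.6874 mcg/mL)

0.687 mcg/mL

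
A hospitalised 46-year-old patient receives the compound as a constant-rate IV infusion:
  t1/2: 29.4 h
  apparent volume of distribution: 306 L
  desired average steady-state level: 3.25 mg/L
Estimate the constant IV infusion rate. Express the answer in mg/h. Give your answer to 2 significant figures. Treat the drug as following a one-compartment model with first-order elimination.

k = ln2 / t½ = 0.693147 / 29.4 = 0.02358 h⁻¹
CL = k × Vd = 0.02358 × 306 = 7.215 L/h
At steady state, infusion rate R₀ = Css × CL = 3.25 × 7.215 = 23.45 mg/h

23 mg/h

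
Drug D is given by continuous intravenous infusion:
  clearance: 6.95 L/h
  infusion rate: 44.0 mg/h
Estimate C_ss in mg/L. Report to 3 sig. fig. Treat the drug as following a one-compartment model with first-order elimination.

6.33 mg/L

At steady state Css = R₀ / CL = 44.0 / 6.950 = 6.331 mg/L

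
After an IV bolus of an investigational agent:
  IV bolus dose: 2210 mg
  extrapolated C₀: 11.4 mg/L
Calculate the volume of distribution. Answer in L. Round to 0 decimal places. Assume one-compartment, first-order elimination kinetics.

Vd = Dose / C₀ = 2210 / 11.4 = 193.9 L

194 L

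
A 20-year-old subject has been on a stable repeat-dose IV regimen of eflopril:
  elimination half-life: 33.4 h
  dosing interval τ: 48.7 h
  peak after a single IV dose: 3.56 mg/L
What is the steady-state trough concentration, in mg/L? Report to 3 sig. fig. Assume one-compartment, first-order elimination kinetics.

k = ln2 / t½ = 0.693147 / 33.4 = 0.02075 h⁻¹
e^(−kτ) = e^(−0.02075 × 48.7) = 0.3640
Accumulation ratio R = 1 / (1 − e^(−kτ)) = 1 / (1 − 0.3640) = 1.572
Steady-state trough = C₀ × R × e^(−kτ) = 3.56 × 1.572 × 0.3640 = 2.037 mg/L

2.04 mg/L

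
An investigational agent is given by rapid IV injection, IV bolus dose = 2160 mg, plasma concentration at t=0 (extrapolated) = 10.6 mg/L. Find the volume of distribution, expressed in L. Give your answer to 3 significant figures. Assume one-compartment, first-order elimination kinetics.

204 L

Vd = Dose / C₀ = 2160 / 10.6 = 203.8 L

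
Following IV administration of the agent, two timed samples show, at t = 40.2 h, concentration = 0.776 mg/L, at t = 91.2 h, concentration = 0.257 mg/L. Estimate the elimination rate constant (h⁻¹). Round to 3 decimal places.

k = ln(C₁/C₂) / (t₂ − t₁) = ln(0.776/0.257) / (91.2 − 40.2)
  = 1.105 / 51.00 = 0.02167 h⁻¹

0.022 h⁻¹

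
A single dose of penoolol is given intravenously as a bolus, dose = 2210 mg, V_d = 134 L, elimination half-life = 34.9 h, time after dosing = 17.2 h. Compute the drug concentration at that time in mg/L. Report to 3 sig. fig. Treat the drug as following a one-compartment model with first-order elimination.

11.7 mg/L

C₀ = Dose / Vd = 2210 / 134 = 16.49 mg/L
k = ln2 / t½ = 0.693147 / 34.9 = 0.01986 h⁻¹
C = C₀ · e^(−k·t) = 16.49 × e^(−0.01986 × 17.2)
  = 16.49 × 0.7106 = 11.72 mg/L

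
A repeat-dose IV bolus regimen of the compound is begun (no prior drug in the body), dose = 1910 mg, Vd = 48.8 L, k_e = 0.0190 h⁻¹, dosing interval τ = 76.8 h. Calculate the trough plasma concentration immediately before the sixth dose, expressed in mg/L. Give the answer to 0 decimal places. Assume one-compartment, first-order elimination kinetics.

12 mg/L

C₀ per dose = Dose / Vd = 1910 / 48.8 = 39.14 mg/L
Fraction remaining after one interval: r = e^(−kτ) = e^(−0.01900 × 76.8) = 0.2324
Before dose 6, 5 doses have been given (aged 1τ, 2τ, 3τ, 4τ, 5τ).
C_trough = C₀ × (r + r² + … + r^5) = C₀ × r(1−r^5)/(1−r)
        = 39.14 × 0.2324 × (1 − 0.0006779) / (1 − 0.2324) = 11.84 mg/L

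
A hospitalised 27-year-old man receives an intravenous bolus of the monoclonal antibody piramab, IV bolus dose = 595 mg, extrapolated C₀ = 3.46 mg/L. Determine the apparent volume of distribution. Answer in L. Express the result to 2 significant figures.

Vd = Dose / C₀ = 595.0 / 3.46 = 172.0 L

170 L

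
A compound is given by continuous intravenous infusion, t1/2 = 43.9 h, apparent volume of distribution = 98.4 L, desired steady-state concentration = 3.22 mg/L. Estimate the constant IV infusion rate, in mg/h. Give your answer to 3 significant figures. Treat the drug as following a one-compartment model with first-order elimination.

k = ln2 / t½ = 0.693147 / 43.9 = 0.01579 h⁻¹
CL = k × Vd = 0.01579 × 98.4 = 1.554 L/h
At steady state, infusion rate R₀ = Css × CL = 3.22 × 1.554 = 5.004 mg/h

5.00 mg/h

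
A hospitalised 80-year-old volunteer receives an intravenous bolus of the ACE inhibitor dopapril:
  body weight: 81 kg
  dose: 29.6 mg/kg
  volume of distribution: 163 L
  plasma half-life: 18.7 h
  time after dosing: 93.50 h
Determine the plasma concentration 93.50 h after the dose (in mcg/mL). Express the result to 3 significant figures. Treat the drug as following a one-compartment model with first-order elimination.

0.460 mcg/mL

Total dose = 29.6 × 81 = 2398 mg
C₀ = Dose / Vd = 2398 / 163 = 14.71 mg/L
k = ln2 / t½ = 0.693147 / 18.7 = 0.03707 h⁻¹
t / t½ = 93.50 / 18.7 = 5 half-lives
C = C₀ × (1/2)^5 = 14.71 × 0.03125 = 0.4597 mg/L
(0.4597 mg/L = 0.4597 mcg/mL)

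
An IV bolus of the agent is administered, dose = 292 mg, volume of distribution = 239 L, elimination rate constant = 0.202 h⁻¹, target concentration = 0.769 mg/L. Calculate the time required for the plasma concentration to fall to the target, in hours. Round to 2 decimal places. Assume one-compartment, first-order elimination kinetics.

C₀ = Dose / Vd = 292.0 / 239 = 1.222 mg/L
t = ln(C₀ / C) / k = ln(1.222 / 0.769) / 0.2020
  = ln(1.589) / 0.2020 = 0.4631 / 0.2020 = 2.293 h

2.29 h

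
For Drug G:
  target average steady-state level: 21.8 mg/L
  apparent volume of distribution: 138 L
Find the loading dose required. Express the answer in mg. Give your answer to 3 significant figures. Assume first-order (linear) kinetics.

LD = Css × Vd = 21.8 × 138 = 3008 mg

3010 mg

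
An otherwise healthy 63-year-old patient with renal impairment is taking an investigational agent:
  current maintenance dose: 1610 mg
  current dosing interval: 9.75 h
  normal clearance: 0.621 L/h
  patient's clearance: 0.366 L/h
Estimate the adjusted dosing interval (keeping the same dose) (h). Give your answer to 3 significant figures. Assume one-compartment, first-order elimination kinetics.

16.5 h

To keep the same average steady-state level, dosing rate must scale with clearance.
CL ratio = 0.366 / 0.621 = 0.5894
New interval (same dose) = 9.75 / 0.5894 = 16.54 h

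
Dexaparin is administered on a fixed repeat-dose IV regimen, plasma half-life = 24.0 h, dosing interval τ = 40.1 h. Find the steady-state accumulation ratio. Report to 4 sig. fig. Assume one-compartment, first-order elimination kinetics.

k = ln2 / t½ = 0.693147 / 24.0 = 0.02888 h⁻¹
e^(−kτ) = e^(−0.02888 × 40.1) = 0.3141
Accumulation ratio R = 1 / (1 − e^(−kτ)) = 1 / (1 − 0.3141) = 1.458

1.458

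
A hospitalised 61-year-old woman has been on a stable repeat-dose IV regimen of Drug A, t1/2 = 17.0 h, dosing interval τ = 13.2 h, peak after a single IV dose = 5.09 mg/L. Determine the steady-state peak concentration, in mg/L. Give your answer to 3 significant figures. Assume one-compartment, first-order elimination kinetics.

k = ln2 / t½ = 0.693147 / 17.0 = 0.04077 h⁻¹
e^(−kτ) = e^(−0.04077 × 13.2) = 0.5838
Accumulation ratio R = 1 / (1 − e^(−kτ)) = 1 / (1 − 0.5838) = 2.403
Steady-state peak = C₀ × R = 5.09 × 2.403 = 12.23 mg/L

12.2 mg/L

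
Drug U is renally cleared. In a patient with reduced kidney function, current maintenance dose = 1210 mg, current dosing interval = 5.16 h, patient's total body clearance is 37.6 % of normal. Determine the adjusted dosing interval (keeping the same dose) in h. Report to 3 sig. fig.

13.7 h

To keep the same average steady-state level, dosing rate must scale with clearance.
CL ratio = 37.6 / 100 = 0.3760
New interval (same dose) = 5.16 / 0.3760 = 13.72 h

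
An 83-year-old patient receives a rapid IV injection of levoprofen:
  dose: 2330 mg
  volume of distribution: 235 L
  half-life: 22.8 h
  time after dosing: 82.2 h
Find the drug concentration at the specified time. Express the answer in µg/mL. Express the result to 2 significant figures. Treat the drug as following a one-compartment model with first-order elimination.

C₀ = Dose / Vd = 2330 / 235 = 9.915 mg/L
k = ln2 / t½ = 0.693147 / 22.8 = 0.03040 h⁻¹
C = C₀ · e^(−k·t) = 9.915 × e^(−0.03040 × 82.2)
  = 9.915 × 0.08218 = 0.8148 mg/L
(0.8148 mg/L = 0.8148 µg/mL)

0.81 µg/mL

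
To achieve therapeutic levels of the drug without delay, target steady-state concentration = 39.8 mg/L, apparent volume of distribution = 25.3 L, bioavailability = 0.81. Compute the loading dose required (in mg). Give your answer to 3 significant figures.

LD = Css × Vd / F = 39.8 × 25.3 / 0.81 = 1243 mg

1240 mg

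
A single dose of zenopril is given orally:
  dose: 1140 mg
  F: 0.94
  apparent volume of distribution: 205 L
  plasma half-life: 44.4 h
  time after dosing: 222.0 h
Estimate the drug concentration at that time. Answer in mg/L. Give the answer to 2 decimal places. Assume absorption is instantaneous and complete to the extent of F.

Amount reaching circulation = F × Dose = 0.94 × 1140 = 1072 mg
C₀ = F·Dose / Vd = 1072 / 205 = 5.229 mg/L
k = ln2 / t½ = 0.693147 / 44.4 = 0.01561 h⁻¹
t / t½ = 222.0 / 44.4 = 5 half-lives
C = C₀ × (1/2)^5 = 5.229 × 0.03125 = 0.1634 mg/L

0.16 mg/L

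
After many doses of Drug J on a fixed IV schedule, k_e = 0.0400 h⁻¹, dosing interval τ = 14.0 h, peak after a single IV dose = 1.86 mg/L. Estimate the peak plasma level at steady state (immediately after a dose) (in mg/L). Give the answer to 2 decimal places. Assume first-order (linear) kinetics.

4.34 mg/L

e^(−kτ) = e^(−0.04000 × 14.0) = 0.5712
Accumulation ratio R = 1 / (1 − e^(−kτ)) = 1 / (1 − 0.5712) = 2.332
Steady-state peak = C₀ × R = 1.86 × 2.332 = 4.338 mg/L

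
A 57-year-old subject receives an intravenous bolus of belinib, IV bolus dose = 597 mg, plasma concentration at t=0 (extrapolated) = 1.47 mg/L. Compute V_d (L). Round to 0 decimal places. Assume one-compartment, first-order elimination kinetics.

406 L

Vd = Dose / C₀ = 597.0 / 1.47 = 406.1 L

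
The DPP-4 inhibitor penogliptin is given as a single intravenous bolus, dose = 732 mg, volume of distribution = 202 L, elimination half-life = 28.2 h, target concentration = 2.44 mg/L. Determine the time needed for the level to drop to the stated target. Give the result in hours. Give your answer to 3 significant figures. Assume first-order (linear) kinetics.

C₀ = Dose / Vd = 732.0 / 202 = 3.624 mg/L
k = ln2 / t½ = 0.693147 / 28.2 = 0.02458 h⁻¹
t = ln(C₀ / C) / k = ln(3.624 / 2.44) / 0.02458
  = ln(1.485) / 0.02458 = 0.3954 / 0.02458 = 16.09 h

16.1 h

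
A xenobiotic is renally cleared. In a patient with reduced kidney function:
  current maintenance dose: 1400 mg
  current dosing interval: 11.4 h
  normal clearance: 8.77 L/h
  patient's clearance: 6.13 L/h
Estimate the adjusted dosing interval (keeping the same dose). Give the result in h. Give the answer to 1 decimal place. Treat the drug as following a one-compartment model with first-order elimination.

16.3 h

To keep the same average steady-state level, dosing rate must scale with clearance.
CL ratio = 6.13 / 8.77 = 0.6990
New interval (same dose) = 11.4 / 0.6990 = 16.31 h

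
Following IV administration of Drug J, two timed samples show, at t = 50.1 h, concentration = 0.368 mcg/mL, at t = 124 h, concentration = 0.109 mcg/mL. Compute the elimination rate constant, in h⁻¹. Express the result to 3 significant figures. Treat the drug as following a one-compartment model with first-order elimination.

k = ln(C₁/C₂) / (t₂ − t₁) = ln(0.368/0.109) / (124 − 50.1)
  = 1.217 / 73.90 = 0.01647 h⁻¹

0.0165 h⁻¹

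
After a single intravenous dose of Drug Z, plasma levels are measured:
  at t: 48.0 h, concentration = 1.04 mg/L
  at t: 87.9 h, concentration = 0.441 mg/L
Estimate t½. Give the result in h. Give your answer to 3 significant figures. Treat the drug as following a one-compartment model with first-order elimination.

k = ln(C₁/C₂) / (t₂ − t₁) = ln(1.04/0.441) / (87.9 − 48.0)
  = 0.8579 / 39.90 = 0.02150 h⁻¹
t½ = ln2 / k = 0.693147 / 0.02150 = 32.24 h

32.2 h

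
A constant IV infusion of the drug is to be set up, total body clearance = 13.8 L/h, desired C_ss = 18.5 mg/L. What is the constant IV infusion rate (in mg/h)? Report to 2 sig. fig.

At steady state, infusion rate R₀ = Css × CL = 18.5 × 13.80 = 255.3 mg/h

260 mg/h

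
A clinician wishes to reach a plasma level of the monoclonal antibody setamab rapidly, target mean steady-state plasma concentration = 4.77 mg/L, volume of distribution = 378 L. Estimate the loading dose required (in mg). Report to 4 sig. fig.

LD = Css × Vd = 4.77 × 378 = 1803 mg

1803 mg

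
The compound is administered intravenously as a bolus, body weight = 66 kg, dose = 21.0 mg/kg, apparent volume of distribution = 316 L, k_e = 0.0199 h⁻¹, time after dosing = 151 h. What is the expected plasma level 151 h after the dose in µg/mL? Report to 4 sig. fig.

0.2173 µg/mL

Total dose = 21.0 × 66 = 1386 mg
C₀ = Dose / Vd = 1386 / 316 = 4.386 mg/L
C = C₀ · e^(−k·t) = 4.386 × e^(−0.01990 × 151)
  = 4.386 × 0.04954 = 0.2173 mg/L
(0.2173 mg/L = 0.2173 µg/mL)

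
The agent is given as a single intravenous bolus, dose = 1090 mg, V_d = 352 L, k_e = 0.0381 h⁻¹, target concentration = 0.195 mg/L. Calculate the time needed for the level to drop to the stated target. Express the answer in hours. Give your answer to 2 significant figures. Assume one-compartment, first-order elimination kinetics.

C₀ = Dose / Vd = 1090 / 352 = 3.097 mg/L
t = ln(C₀ / C) / k = ln(3.097 / 0.195) / 0.03810
  = ln(15.88) / 0.03810 = 2.765 / 0.03810 = 72.57 h

73 h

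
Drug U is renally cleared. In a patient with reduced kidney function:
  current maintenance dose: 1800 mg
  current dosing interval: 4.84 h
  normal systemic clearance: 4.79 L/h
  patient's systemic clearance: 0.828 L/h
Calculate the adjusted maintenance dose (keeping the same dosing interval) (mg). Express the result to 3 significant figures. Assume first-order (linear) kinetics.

To keep the same average steady-state level, dosing rate must scale with clearance.
CL ratio = 0.828 / 4.79 = 0.1729
New dose (same interval) = 1800 × 0.1729 = 311.2 mg

311 mg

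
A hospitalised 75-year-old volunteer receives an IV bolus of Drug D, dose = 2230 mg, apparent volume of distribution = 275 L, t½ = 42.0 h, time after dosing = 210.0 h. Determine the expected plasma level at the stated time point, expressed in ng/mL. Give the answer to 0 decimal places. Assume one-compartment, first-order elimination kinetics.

253 ng/mL

C₀ = Dose / Vd = 2230 / 275 = 8.109 mg/L
k = ln2 / t½ = 0.693147 / 42.0 = 0.01650 h⁻¹
t / t½ = 210.0 / 42.0 = 5 half-lives
C = C₀ × (1/2)^5 = 8.109 × 0.03125 = 0.2534 mg/L
Convert: 0.2534 mg/L × 1000 = 253.4 ng/mL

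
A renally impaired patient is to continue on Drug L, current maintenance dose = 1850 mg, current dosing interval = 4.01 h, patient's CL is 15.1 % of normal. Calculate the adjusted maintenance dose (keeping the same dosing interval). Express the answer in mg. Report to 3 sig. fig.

279 mg

To keep the same average steady-state level, dosing rate must scale with clearance.
CL ratio = 15.1 / 100 = 0.1510
New dose (same interval) = 1850 × 0.1510 = 279.4 mg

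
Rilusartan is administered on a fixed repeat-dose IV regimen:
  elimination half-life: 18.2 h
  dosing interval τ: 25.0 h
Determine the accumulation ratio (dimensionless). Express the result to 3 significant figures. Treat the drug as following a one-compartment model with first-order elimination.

k = ln2 / t½ = 0.693147 / 18.2 = 0.03809 h⁻¹
e^(−kτ) = e^(−0.03809 × 25.0) = 0.3859
Accumulation ratio R = 1 / (1 − e^(−kτ)) = 1 / (1 − 0.3859) = 1.628

1.63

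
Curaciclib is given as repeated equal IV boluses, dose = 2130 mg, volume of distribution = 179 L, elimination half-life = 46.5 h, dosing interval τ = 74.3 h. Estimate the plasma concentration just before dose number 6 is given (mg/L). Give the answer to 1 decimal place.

5.8 mg/L

C₀ per dose = Dose / Vd = 2130 / 179 = 11.90 mg/L
k = ln2 / t½ = 0.693147 / 46.5 = 0.01491 h⁻¹
Fraction remaining after one interval: r = e^(−kτ) = e^(−0.01491 × 74.3) = 0.3303
Before dose 6, 5 doses have been given (aged 1τ, 2τ, 3τ, 4τ, 5τ).
C_trough = C₀ × (r + r² + … + r^5) = C₀ × r(1−r^5)/(1−r)
        = 11.90 × 0.3303 × (1 − 0.003931) / (1 − 0.3303) = 5.846 mg/L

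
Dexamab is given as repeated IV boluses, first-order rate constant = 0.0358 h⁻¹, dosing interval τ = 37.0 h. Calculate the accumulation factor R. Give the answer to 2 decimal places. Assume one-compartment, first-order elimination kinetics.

1.36

e^(−kτ) = e^(−0.03580 × 37.0) = 0.2659
Accumulation ratio R = 1 / (1 − e^(−kτ)) = 1 / (1 − 0.2659) = 1.362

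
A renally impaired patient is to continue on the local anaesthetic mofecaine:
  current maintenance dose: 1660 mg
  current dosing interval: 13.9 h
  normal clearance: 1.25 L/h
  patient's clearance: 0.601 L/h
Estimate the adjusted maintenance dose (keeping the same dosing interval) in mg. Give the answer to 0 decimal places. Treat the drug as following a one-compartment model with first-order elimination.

798 mg

To keep the same average steady-state level, dosing rate must scale with clearance.
CL ratio = 0.601 / 1.25 = 0.4808
New dose (same interval) = 1660 × 0.4808 = 798.1 mg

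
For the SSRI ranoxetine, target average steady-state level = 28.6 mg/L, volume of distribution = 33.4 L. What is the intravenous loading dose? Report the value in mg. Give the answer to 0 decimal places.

955 mg

LD = Css × Vd = 28.6 × 33.4 = 955.2 mg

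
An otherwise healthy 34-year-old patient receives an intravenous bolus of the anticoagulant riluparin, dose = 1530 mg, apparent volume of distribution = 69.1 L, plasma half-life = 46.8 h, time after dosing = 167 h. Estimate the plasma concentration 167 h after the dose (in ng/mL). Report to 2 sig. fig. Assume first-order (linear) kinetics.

1900 ng/mL

C₀ = Dose / Vd = 1530 / 69.1 = 22.14 mg/L
k = ln2 / t½ = 0.693147 / 46.8 = 0.01481 h⁻¹
C = C₀ · e^(−k·t) = 22.14 × e^(−0.01481 × 167)
  = 22.14 × 0.08431 = 1.867 mg/L
Convert: 1.867 mg/L × 1000 = 1867 ng/mL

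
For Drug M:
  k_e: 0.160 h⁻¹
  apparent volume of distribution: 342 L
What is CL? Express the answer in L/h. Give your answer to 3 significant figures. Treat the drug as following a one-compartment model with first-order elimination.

54.7 L/h

CL = k × Vd = 0.160 × 342 = 54.72 L/h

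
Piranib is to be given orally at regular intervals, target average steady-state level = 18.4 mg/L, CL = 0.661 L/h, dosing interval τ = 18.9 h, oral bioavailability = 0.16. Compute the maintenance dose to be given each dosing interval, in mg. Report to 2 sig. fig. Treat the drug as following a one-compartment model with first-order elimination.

At steady state, F × (Dose/τ) = Css × CL.
Dose = Css × CL × τ / F = 18.4 × 0.6610 × 18.9 / 0.16 = 1437 mg

1400 mg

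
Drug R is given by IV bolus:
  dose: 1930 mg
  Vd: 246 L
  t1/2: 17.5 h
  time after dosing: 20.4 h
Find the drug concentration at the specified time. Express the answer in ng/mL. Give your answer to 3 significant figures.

3500 ng/mL

C₀ = Dose / Vd = 1930 / 246 = 7.846 mg/L
k = ln2 / t½ = 0.693147 / 17.5 = 0.03961 h⁻¹
C = C₀ · e^(−k·t) = 7.846 × e^(−0.03961 × 20.4)
  = 7.846 × 0.4457 = 3.497 mg/L
Convert: 3.497 mg/L × 1000 = 3497 ng/mL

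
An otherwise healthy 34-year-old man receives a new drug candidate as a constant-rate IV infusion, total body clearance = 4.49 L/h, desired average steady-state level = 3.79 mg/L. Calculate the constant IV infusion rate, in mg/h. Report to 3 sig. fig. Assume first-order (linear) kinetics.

17.0 mg/h

At steady state, infusion rate R₀ = Css × CL = 3.79 × 4.490 = 17.02 mg/h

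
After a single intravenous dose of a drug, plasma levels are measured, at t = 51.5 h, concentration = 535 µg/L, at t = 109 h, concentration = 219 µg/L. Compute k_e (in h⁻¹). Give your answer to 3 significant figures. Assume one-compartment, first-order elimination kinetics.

k = ln(C₁/C₂) / (t₂ − t₁) = ln(535/219) / (109 − 51.5)
  = 0.8932 / 57.50 = 0.01553 h⁻¹

0.0155 h⁻¹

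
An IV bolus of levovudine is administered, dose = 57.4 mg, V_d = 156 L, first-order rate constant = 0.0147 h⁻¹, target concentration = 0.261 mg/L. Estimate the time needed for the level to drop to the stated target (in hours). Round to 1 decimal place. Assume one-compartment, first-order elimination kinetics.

23.4 h

C₀ = Dose / Vd = 57.40 / 156 = 0.3679 mg/L
t = ln(C₀ / C) / k = ln(0.3679 / 0.261) / 0.01470
  = ln(1.410) / 0.01470 = 0.3436 / 0.01470 = 23.37 h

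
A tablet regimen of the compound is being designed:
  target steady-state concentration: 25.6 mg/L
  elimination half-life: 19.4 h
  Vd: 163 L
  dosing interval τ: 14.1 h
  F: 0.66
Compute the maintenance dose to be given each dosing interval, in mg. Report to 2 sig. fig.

k = ln2 / t½ = 0.693147 / 19.4 = 0.03573 h⁻¹
CL = k × Vd = 0.03573 × 163 = 5.824 L/h
At steady state, F × (Dose/τ) = Css × CL.
Dose = Css × CL × τ / F = 25.6 × 5.824 × 14.1 / 0.66 = 3185 mg

3200 mg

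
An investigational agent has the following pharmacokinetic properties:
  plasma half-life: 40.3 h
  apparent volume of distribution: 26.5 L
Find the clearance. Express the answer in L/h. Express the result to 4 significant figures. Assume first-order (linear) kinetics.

0.4558 L/h

k = ln2 / t½ = 0.693147 / 40.3 = 0.01720 h⁻¹
CL = k × Vd = 0.01720 × 26.5 = 0.4558 L/h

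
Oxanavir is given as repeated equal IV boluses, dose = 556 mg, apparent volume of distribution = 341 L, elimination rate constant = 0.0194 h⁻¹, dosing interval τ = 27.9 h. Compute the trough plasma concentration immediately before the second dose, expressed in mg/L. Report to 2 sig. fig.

C₀ per dose = Dose / Vd = 556 / 341 = 1.630 mg/L
Fraction remaining after one interval: r = e^(−kτ) = e^(−0.01940 × 27.9) = 0.5820
Before dose 2, 1 dose has been given (aged 1τ).
C_trough = C₀ × r = 1.630 × 0.5820 = 0.9487 mg/L

0.95 mg/L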